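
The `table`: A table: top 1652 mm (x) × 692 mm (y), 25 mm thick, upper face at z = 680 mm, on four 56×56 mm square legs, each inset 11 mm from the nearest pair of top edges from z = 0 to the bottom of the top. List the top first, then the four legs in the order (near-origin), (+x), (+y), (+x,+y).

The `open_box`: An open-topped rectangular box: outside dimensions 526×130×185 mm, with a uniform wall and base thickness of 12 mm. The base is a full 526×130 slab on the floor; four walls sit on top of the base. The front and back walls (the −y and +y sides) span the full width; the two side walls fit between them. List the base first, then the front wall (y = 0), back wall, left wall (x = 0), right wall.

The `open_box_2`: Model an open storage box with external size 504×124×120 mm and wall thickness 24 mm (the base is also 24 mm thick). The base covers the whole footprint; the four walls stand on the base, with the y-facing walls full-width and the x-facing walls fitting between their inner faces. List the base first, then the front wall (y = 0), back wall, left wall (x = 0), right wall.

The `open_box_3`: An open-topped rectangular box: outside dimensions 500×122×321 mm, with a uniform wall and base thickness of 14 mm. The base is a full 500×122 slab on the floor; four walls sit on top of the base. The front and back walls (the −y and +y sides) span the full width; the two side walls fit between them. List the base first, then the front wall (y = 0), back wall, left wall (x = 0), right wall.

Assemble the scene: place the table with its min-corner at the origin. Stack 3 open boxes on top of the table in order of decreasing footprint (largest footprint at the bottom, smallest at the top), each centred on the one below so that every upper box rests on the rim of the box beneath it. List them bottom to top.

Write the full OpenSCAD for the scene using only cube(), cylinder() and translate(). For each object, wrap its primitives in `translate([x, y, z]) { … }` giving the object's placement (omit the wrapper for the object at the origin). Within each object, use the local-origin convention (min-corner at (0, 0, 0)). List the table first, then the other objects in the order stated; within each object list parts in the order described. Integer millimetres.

translate([0, 0, 655]) cube([1652, 692, 25]);
translate([11, 11, 0]) cube([56, 56, 655]);
translate([1585, 11, 0]) cube([56, 56, 655]);
translate([11, 625, 0]) cube([56, 56, 655]);
translate([1585, 625, 0]) cube([56, 56, 655]);
translate([563, 281, 680]) {
  cube([526, 130, 12]);
  translate([0, 0, 12]) cube([526, 12, 173]);
  translate([0, 118, 12]) cube([526, 12, 173]);
  translate([0, 12, 12]) cube([12, 106, 173]);
  translate([514, 12, 12]) cube([12, 106, 173]);
}
translate([574, 284, 865]) {
  cube([504, 124, 24]);
  translate([0, 0, 24]) cube([504, 24, 96]);
  translate([0, 100, 24]) cube([504, 24, 96]);
  translate([0, 24, 24]) cube([24, 76, 96]);
  translate([480, 24, 24]) cube([24, 76, 96]);
}
translate([576, 285, 985]) {
  cube([500, 122, 14]);
  translate([0, 0, 14]) cube([500, 14, 307]);
  translate([0, 108, 14]) cube([500, 14, 307]);
  translate([0, 14, 14]) cube([14, 94, 307]);
  translate([486, 14, 14]) cube([14, 94, 307]);
}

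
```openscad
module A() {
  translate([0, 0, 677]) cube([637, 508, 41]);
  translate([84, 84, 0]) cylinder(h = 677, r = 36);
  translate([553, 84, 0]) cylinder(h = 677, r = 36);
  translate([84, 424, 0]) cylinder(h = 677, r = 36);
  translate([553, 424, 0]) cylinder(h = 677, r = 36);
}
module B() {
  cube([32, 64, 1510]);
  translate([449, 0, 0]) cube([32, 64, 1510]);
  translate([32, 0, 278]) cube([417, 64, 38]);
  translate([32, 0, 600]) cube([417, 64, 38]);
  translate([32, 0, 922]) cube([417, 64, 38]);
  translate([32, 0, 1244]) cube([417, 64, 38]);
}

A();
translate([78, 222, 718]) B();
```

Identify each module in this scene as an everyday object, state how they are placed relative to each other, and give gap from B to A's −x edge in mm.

The ladder's min-x is at 78; the table's min-x is 0; gap = 78 mm.

A is a table. B is a ladder. The ladder is on top of the table, centred. The gap from the ladder to the table's −x edge is 78 mm.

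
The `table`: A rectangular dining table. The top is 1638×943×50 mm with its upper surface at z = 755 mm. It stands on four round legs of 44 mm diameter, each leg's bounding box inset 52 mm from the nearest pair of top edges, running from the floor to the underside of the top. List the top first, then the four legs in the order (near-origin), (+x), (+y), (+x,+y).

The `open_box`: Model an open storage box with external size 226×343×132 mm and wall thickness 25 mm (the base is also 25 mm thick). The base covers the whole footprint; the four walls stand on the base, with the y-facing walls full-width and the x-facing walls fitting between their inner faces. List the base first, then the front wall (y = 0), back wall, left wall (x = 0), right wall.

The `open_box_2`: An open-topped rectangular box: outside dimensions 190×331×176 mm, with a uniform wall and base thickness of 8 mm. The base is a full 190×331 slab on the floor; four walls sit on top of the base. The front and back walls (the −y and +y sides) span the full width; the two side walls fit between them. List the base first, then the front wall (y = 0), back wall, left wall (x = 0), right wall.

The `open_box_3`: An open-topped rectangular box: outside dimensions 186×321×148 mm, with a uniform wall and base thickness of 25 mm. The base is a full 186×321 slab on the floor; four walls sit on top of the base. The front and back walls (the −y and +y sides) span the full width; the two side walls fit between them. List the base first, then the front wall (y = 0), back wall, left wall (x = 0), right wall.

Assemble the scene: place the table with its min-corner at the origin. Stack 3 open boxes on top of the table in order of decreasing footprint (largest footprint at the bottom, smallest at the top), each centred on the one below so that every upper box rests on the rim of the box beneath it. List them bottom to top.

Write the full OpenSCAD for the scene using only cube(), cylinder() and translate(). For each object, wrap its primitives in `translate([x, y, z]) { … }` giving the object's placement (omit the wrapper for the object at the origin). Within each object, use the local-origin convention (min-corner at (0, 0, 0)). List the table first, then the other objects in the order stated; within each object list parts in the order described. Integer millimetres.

translate([0, 0, 705]) cube([1638, 943, 50]);
translate([74, 74, 0]) cylinder(h = 705, r = 22);
translate([1564, 74, 0]) cylinder(h = 705, r = 22);
translate([74, 869, 0]) cylinder(h = 705, r = 22);
translate([1564, 869, 0]) cylinder(h = 705, r = 22);
translate([706, 300, 755]) {
  cube([226, 343, 25]);
  translate([0, 0, 25]) cube([226, 25, 107]);
  translate([0, 318, 25]) cube([226, 25, 107]);
  translate([0, 25, 25]) cube([25, 293, 107]);
  translate([201, 25, 25]) cube([25, 293, 107]);
}
translate([724, 306, 887]) {
  cube([190, 331, 8]);
  translate([0, 0, 8]) cube([190, 8, 168]);
  translate([0, 323, 8]) cube([190, 8, 168]);
  translate([0, 8, 8]) cube([8, 315, 168]);
  translate([182, 8, 8]) cube([8, 315, 168]);
}
translate([726, 311, 1063]) {
  cube([186, 321, 25]);
  translate([0, 0, 25]) cube([186, 25, 123]);
  translate([0, 296, 25]) cube([186, 25, 123]);
  translate([0, 25, 25]) cube([25, 271, 123]);
  translate([161, 25, 25]) cube([25, 271, 123]);
}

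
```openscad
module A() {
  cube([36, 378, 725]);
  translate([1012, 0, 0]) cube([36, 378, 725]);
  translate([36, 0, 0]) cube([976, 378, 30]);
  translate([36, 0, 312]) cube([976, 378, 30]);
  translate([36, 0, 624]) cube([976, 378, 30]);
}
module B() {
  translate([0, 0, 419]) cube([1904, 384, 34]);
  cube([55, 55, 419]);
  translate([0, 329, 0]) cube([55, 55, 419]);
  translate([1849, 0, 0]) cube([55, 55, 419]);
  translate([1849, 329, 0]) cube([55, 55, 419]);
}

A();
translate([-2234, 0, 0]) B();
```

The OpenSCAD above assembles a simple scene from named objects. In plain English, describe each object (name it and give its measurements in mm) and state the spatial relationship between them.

A is an open bookshelf. Two side panels, each 36 mm thick, 378 mm deep and 725 mm tall, stand 1048 mm apart (outside-to-outside). Between them sit 3 shelves, each 30 mm thick and 378 mm deep, spanning the full gap between the sides. The bottom shelf rests on the floor (its underside at z = 0) and the clear gap between one shelf's top and the next shelf's underside is 282 mm.

B is a long wooden bench with a 1904 mm (x) × 384 mm (y) seat, 34 mm thick, its top surface 453 mm above the floor. Four 55 mm square legs at the seat corners, flush with the edges, run from z = 0 to the seat underside.

The bench is on the floor beside the bookshelf on its −x side.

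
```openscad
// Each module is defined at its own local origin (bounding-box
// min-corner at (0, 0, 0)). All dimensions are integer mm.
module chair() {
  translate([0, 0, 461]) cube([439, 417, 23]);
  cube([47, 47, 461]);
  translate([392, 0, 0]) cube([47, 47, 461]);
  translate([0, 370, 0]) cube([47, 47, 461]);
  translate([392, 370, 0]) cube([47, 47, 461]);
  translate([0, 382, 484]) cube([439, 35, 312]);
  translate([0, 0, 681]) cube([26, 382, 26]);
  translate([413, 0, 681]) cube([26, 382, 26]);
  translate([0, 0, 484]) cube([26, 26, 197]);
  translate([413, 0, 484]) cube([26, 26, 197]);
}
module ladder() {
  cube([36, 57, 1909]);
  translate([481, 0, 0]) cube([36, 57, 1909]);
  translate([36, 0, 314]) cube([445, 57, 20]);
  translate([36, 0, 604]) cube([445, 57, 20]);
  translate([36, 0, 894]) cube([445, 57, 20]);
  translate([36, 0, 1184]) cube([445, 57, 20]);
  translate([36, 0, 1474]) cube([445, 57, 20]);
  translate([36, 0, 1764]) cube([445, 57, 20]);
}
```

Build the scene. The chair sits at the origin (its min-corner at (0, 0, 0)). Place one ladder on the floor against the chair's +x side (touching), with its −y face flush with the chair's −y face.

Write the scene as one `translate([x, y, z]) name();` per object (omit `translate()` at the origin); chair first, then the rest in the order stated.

chair();
translate([439, 0, 0]) ladder();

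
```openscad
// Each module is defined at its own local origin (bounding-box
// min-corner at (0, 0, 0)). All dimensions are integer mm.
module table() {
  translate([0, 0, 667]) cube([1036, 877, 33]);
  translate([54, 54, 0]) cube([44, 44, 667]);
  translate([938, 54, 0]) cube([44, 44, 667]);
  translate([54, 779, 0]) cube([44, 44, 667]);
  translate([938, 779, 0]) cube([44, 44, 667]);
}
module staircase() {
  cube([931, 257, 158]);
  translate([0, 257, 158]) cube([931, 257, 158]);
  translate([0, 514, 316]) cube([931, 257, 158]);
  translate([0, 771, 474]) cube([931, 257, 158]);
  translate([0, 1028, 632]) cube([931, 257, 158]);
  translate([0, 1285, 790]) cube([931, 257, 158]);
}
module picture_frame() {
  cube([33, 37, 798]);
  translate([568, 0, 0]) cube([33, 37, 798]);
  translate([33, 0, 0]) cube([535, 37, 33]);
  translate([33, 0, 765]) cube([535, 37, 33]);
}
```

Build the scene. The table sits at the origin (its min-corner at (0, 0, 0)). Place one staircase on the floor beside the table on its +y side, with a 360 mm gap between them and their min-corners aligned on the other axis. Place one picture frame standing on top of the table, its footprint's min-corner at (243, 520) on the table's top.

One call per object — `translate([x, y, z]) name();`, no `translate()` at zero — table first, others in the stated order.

table();
translate([0, 1237, 0]) staircase();
translate([243, 520, 700]) picture_frame();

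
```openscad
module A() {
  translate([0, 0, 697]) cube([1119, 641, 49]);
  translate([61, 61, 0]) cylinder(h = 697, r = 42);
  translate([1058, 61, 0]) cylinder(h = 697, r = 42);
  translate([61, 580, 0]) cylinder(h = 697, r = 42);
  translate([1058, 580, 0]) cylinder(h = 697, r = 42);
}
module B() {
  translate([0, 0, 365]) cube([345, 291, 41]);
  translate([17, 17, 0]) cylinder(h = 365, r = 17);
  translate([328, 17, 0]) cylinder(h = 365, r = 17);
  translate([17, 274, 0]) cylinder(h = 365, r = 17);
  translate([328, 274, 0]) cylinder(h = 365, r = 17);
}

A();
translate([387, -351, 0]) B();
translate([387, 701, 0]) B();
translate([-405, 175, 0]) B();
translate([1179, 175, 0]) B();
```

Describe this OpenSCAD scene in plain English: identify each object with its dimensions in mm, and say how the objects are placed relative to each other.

A is a table: top 1119 mm (x) × 641 mm (y), 49 mm thick, upper face at z = 746 mm, on four round legs of 84 mm diameter, each leg's bounding box inset 19 mm from the nearest pair of top edges, running from z = 0 to the bottom of the top.

B is a four-legged stool. The seat is a 345×291×41 mm slab whose top surface is at z = 406 mm; four round legs, each 34 mm in diameter, run from the floor (z = 0) to the underside of the seat, each leg's axis is inset half a diameter from the nearest pair of seat edges (so the leg's bounding box is flush with the corner).

Four stools sit around the table at the −y, +y, −x, +x sides.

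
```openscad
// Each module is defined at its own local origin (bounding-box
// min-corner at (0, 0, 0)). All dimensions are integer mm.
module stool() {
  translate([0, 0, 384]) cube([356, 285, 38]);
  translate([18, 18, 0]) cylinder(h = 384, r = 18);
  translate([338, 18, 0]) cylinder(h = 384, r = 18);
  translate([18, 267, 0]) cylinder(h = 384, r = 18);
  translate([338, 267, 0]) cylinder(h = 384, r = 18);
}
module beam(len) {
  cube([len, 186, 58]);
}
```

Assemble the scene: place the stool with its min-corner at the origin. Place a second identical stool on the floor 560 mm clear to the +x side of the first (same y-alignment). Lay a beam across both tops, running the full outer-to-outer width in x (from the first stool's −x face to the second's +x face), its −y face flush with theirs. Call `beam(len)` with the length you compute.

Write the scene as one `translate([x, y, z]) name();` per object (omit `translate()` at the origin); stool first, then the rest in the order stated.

stool();
translate([916, 0, 0]) stool();
translate([0, 0, 422]) beam(1272);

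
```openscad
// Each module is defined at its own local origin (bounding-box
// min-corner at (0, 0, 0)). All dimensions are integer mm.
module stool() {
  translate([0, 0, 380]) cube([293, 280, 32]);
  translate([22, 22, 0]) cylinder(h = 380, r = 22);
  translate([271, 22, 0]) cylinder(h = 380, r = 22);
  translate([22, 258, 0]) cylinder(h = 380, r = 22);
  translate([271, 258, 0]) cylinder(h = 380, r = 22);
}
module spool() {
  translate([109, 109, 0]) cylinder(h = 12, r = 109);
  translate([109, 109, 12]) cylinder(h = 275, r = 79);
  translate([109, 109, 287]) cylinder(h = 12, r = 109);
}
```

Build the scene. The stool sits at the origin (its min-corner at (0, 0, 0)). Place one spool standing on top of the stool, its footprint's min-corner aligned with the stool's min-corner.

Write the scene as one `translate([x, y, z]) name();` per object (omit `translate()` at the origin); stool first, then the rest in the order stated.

stool();
translate([0, 0, 412]) spool();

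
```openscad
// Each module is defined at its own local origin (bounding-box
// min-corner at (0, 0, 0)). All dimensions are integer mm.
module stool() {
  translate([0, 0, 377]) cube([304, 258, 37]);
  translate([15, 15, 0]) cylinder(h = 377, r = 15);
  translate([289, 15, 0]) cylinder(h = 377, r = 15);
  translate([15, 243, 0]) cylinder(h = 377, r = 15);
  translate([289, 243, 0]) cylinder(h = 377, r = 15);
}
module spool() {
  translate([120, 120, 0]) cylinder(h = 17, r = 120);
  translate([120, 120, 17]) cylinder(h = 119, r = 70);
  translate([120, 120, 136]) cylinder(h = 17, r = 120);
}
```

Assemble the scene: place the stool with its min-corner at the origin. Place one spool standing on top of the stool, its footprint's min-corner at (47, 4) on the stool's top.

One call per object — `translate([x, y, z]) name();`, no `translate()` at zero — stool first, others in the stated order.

stool();
translate([47, 4, 414]) spool();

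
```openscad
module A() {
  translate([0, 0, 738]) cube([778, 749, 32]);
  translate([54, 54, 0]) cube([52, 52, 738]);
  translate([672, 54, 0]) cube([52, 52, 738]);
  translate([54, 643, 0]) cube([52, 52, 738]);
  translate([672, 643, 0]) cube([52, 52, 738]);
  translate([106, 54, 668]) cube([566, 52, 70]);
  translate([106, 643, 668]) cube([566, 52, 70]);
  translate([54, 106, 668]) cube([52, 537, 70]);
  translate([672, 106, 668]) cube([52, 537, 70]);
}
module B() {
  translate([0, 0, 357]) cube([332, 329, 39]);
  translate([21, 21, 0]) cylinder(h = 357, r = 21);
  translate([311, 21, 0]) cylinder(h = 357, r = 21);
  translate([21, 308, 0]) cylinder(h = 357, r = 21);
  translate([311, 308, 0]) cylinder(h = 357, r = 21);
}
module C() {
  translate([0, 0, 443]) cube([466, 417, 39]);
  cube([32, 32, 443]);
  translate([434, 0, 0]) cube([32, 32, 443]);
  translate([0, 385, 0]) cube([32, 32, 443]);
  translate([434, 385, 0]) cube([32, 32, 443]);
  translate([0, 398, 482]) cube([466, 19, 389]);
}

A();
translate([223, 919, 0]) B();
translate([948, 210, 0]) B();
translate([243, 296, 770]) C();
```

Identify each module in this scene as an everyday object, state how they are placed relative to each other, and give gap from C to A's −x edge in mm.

The chair's min-x is at 243; the table's min-x is 0; gap = 243 mm.

A is a table. B is a stool. C is a chair. Two stools sit around the table at the +y, +x sides. The chair is on top of the table. The gap from the chair to the table's −x edge is 243 mm.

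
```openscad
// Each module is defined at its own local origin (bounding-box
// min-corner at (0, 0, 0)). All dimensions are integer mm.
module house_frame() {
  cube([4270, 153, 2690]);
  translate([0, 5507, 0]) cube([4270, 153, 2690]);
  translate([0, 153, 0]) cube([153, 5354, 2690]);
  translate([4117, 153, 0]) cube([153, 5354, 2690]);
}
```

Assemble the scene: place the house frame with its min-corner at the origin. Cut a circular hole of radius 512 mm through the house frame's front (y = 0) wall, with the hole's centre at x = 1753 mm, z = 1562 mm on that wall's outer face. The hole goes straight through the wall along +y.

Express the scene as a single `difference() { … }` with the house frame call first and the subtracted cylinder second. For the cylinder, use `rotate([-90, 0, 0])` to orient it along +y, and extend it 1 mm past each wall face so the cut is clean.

difference() {
  house_frame();
  translate([1753, -1, 1562]) rotate([-90, 0, 0]) cylinder(h = 155, r = 512);
}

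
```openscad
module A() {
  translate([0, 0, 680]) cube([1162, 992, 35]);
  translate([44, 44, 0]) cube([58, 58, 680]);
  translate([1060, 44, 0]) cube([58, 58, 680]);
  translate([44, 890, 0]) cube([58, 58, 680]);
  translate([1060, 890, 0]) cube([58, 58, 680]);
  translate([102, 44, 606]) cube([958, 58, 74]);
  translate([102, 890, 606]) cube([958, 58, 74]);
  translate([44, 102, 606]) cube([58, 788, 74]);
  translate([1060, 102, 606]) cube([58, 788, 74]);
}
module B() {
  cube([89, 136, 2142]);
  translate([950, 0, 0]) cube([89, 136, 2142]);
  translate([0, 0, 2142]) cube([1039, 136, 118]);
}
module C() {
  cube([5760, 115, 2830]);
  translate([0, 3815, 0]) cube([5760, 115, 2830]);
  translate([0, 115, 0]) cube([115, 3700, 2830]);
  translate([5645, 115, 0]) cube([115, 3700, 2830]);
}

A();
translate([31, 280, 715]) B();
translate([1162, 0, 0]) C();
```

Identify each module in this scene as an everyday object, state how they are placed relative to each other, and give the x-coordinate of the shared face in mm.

The table's +x face and the house frame's −x face are both at x = 1162 mm.

A is a table. B is a door frame. C is a house frame. The door frame is on top of the table. The house frame is against the table's +x side, with their −y faces flush. The x-coordinate of the shared face is 1162 mm.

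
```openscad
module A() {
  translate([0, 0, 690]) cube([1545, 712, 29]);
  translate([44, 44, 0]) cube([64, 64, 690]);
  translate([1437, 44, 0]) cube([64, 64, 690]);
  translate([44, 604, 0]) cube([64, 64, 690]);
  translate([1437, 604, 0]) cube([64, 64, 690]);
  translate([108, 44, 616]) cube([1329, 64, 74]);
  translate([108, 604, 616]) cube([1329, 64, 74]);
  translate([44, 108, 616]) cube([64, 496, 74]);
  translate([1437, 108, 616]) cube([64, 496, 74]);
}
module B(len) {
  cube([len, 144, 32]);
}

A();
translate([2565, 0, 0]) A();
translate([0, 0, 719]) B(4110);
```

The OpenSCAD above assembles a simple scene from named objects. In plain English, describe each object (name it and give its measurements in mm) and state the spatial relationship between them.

A is a table with a 1545×712 mm rectangular top, 29 mm thick, top surface at z = 719 mm, supported by four 64×64 mm square legs, each inset 44 mm from the nearest pair of top edges, running from the floor. Four apron rails, 64 mm thick and 74 mm tall, run between adjacent legs with their top edges flush with the underside of the top and their outer faces flush with the legs' outer faces.

B is a rectangular beam 4110 mm long (x), 144 mm deep (y), 32 mm thick (z).

The beam spans the tops of two tables placed 1020 mm apart, resting at z = 719 mm.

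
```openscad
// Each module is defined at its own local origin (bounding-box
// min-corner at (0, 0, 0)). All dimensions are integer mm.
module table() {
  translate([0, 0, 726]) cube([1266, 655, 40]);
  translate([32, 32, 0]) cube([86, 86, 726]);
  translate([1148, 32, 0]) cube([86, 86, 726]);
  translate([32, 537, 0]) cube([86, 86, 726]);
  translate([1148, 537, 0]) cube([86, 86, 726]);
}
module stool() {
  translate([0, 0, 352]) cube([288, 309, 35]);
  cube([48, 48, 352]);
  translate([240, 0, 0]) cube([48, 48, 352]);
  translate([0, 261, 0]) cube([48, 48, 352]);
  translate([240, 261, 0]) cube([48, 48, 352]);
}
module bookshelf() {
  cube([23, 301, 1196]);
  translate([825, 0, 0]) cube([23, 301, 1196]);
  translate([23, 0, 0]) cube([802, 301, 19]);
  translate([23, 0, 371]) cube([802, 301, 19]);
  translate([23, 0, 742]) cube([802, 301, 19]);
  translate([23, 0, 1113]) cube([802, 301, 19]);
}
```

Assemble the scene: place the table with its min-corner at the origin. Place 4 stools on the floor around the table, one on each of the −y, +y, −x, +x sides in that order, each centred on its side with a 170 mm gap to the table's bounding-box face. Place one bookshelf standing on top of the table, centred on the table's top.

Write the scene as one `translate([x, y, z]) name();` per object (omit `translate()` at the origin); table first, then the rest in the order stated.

table();
translate([489, -479, 0]) stool();
translate([489, 825, 0]) stool();
translate([-458, 173, 0]) stool();
translate([1436, 173, 0]) stool();
translate([209, 177, 766]) bookshelf();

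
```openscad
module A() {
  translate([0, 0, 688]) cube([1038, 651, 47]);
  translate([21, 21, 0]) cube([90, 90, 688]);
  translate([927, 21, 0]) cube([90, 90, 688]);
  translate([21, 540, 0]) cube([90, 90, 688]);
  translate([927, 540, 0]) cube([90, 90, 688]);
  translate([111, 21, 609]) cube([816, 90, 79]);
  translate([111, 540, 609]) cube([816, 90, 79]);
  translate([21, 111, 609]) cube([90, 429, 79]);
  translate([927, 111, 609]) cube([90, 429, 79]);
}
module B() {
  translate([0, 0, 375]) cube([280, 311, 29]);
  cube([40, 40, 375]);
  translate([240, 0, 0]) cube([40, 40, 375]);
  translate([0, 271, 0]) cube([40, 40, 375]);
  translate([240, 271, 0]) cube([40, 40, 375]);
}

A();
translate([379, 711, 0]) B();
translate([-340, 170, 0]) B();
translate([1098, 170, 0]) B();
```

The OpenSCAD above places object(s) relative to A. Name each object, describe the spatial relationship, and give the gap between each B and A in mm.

A is a table. B is a stool. Three stools sit around the table at the +y, −x, +x sides. The gap between each stool and the table is 60 mm.

Each stool's nearest face is 60 mm from the table's bounding box.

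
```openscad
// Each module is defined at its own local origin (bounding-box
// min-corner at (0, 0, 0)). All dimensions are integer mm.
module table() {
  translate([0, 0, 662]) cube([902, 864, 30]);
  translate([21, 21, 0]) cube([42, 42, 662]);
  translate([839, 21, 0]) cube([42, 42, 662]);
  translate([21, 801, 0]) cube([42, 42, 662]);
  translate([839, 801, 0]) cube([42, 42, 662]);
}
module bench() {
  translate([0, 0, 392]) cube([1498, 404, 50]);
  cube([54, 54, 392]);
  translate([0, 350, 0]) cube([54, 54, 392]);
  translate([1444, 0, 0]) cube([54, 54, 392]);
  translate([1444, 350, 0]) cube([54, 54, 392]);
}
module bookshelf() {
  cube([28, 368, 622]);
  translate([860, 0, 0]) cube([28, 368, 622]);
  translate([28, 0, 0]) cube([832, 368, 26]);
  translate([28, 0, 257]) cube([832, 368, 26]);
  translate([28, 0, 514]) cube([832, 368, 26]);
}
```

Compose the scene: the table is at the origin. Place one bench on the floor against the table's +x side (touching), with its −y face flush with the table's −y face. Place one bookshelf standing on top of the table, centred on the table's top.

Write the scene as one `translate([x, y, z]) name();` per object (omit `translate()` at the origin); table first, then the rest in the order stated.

table();
translate([902, 0, 0]) bench();
translate([7, 248, 692]) bookshelf();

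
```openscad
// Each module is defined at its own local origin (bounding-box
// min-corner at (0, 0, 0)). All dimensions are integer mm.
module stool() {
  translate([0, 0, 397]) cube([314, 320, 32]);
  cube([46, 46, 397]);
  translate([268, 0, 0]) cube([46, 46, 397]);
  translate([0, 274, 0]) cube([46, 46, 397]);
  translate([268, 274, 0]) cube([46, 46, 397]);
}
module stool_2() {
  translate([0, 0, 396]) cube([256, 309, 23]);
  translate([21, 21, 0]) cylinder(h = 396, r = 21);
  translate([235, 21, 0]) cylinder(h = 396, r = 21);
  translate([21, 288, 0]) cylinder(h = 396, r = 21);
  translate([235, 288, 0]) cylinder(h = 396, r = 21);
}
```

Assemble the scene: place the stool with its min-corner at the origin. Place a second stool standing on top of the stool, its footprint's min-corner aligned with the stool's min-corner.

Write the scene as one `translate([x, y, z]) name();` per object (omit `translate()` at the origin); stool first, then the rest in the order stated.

stool();
translate([0, 0, 429]) stool_2();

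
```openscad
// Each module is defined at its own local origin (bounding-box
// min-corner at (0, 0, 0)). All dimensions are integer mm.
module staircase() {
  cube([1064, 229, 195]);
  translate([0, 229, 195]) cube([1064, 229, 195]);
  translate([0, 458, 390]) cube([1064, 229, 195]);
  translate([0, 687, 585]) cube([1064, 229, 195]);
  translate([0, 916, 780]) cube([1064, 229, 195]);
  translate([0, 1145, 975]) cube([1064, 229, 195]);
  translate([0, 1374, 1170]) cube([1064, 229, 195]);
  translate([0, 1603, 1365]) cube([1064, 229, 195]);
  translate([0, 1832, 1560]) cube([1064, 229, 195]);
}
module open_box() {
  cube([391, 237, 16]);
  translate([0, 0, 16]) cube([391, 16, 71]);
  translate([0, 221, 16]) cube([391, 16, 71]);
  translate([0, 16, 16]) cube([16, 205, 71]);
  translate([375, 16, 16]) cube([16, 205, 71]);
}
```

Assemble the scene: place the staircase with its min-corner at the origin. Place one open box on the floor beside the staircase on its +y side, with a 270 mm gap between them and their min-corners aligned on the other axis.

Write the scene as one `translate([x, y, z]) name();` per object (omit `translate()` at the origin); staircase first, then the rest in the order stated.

staircase();
translate([0, 2331, 0]) open_box();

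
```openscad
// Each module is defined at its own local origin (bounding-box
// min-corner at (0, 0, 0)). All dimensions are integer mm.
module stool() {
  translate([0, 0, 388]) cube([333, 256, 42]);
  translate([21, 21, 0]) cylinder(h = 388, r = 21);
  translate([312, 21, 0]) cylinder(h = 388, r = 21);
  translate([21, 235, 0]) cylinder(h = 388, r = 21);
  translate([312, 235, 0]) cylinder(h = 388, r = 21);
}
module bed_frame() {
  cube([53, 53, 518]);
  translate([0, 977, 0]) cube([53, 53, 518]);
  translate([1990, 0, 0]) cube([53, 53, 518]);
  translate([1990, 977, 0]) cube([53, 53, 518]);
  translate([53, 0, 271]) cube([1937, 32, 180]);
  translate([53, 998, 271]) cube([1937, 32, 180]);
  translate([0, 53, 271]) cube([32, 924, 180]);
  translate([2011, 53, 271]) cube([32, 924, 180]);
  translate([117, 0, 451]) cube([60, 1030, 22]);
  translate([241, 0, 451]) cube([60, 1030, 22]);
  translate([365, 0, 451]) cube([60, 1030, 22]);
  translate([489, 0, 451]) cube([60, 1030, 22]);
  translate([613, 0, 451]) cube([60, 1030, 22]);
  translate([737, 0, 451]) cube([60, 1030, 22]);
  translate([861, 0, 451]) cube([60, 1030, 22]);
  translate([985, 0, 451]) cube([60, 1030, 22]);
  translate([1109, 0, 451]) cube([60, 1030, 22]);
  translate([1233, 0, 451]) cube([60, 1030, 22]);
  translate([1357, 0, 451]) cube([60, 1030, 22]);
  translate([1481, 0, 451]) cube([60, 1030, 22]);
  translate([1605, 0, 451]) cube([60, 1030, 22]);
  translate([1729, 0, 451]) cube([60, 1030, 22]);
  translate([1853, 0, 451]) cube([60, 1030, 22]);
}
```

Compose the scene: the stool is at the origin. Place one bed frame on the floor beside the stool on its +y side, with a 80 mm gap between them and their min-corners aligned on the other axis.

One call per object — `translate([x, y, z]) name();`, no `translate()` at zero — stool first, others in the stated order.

stool();
translate([0, 336, 0]) bed_frame();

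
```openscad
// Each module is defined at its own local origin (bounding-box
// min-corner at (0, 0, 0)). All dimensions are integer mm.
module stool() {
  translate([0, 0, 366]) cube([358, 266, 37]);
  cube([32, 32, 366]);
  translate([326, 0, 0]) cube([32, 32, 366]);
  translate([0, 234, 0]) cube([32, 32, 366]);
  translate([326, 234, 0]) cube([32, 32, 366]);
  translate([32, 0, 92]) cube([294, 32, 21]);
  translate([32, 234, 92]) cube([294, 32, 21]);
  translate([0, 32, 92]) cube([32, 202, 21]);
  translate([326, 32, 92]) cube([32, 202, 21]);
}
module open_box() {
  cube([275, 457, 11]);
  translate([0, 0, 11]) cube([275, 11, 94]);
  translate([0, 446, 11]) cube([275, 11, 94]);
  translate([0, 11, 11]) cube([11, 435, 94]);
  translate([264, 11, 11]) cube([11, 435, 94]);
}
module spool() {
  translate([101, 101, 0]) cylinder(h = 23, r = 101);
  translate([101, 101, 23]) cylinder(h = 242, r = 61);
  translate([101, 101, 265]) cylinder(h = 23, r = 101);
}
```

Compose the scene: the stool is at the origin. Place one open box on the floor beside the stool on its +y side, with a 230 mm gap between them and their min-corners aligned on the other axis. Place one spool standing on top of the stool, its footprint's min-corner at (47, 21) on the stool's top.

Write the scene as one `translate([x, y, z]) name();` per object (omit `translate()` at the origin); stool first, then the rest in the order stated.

stool();
translate([0, 496, 0]) open_box();
translate([47, 21, 403]) spool();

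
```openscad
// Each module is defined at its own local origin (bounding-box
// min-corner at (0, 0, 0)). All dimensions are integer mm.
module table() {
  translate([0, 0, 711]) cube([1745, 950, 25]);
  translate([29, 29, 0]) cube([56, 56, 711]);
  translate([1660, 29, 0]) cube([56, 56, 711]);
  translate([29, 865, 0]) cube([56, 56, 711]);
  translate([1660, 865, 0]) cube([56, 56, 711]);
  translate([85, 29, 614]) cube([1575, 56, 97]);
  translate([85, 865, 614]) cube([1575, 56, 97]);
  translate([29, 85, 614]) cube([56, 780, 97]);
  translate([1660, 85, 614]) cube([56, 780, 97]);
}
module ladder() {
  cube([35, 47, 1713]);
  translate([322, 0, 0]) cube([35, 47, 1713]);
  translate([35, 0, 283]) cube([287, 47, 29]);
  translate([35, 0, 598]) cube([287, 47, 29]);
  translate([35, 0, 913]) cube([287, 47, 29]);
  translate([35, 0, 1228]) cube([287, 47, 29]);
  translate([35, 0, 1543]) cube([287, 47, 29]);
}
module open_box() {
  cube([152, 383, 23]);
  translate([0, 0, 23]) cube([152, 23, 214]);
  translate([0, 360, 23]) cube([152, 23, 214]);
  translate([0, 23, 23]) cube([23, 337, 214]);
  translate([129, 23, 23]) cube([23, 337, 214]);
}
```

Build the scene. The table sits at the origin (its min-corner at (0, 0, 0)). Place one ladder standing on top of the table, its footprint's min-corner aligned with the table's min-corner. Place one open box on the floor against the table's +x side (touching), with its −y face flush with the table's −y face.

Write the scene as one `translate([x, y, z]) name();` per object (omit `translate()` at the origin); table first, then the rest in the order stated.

table();
translate([0, 0, 736]) ladder();
translate([1745, 0, 0]) open_box();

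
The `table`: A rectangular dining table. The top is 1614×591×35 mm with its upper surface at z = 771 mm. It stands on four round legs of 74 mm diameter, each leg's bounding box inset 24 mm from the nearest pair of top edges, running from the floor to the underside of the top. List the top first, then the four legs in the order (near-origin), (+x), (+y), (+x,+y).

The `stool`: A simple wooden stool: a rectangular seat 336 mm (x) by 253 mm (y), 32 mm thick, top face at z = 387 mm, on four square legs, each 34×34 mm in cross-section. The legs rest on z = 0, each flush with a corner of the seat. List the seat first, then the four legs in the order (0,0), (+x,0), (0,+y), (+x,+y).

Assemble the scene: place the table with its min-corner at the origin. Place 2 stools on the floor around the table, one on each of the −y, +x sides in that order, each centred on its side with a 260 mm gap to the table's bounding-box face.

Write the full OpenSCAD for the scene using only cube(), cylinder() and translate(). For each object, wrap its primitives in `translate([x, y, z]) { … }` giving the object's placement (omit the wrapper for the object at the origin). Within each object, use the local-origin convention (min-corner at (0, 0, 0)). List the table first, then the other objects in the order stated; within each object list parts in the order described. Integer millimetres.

translate([0, 0, 736]) cube([1614, 591, 35]);
translate([61, 61, 0]) cylinder(h = 736, r = 37);
translate([1553, 61, 0]) cylinder(h = 736, r = 37);
translate([61, 530, 0]) cylinder(h = 736, r = 37);
translate([1553, 530, 0]) cylinder(h = 736, r = 37);
translate([639, -513, 0]) {
  translate([0, 0, 355]) cube([336, 253, 32]);
  cube([34, 34, 355]);
  translate([302, 0, 0]) cube([34, 34, 355]);
  translate([0, 219, 0]) cube([34, 34, 355]);
  translate([302, 219, 0]) cube([34, 34, 355]);
}
translate([1874, 169, 0]) {
  translate([0, 0, 355]) cube([336, 253, 32]);
  cube([34, 34, 355]);
  translate([302, 0, 0]) cube([34, 34, 355]);
  translate([0, 219, 0]) cube([34, 34, 355]);
  translate([302, 219, 0]) cube([34, 34, 355]);
}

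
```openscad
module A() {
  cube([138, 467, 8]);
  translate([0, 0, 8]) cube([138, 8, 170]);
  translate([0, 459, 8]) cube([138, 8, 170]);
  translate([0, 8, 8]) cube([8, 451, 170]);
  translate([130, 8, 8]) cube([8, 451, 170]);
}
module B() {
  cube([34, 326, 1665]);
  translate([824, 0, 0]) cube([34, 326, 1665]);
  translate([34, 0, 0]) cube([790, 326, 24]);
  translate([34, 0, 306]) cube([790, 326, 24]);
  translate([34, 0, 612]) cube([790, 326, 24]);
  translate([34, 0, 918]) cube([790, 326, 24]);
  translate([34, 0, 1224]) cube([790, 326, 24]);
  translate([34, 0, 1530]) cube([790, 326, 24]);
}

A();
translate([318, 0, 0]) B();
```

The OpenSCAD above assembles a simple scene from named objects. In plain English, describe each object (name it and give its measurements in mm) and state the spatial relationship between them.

A is an open-topped rectangular box: outside dimensions 138×467×178 mm, with a uniform wall and base thickness of 8 mm. The base is a full 138×467 slab on the floor; four walls sit on top of the base. The front and back walls (the −y and +y sides) span the full width; the two side walls fit between them.

B is an open bookshelf. Two side panels, each 34 mm thick, 326 mm deep and 1665 mm tall, stand 858 mm apart (outside-to-outside). Between them sit 6 shelves, each 24 mm thick and 326 mm deep, spanning the full gap between the sides. The bottom shelf rests on the floor (its underside at z = 0) and the clear gap between one shelf's top and the next shelf's underside is 282 mm.

The bookshelf is on the floor beside the open box on its +x side.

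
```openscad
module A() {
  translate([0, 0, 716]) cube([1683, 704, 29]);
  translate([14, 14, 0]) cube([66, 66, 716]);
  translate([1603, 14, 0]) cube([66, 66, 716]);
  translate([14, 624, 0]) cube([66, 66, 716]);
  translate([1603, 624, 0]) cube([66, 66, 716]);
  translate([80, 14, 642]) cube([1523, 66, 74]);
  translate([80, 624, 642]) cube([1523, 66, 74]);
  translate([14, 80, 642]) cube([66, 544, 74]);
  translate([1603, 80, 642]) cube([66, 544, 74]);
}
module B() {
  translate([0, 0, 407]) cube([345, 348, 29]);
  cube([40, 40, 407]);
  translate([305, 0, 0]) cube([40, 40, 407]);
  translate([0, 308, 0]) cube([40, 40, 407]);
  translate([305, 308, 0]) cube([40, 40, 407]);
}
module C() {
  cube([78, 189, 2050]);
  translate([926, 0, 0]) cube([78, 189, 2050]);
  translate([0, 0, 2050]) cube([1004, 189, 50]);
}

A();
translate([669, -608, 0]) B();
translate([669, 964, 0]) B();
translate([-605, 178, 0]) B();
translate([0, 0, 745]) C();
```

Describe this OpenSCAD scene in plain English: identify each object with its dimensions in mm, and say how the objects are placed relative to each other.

A is a table with a 1683×704 mm rectangular top, 29 mm thick, top surface at z = 745 mm, supported by four 66×66 mm square legs, each inset 14 mm from the nearest pair of top edges, running from the floor. Four apron rails, 66 mm thick and 74 mm tall, run between adjacent legs with their top edges flush with the underside of the top and their outer faces flush with the legs' outer faces.

B is a four-legged stool. The seat is 345×348 mm, 29 mm thick, top at z = 436 mm. It stands on four square legs, each 40×40 mm in cross-section, from z = 0 to the seat underside, each flush with a corner of the seat.

C is a door frame. The clear opening is 848 mm wide and 2050 mm high. Two 78 mm wide jambs, 189 mm deep, stand either side of the opening from the floor to the top of the opening. A 50 mm thick head sits across the top of both jambs, spanning the full outside width of the frame.

Three stools sit around the table at the −y, +y, −x sides. The door frame is on top of the table.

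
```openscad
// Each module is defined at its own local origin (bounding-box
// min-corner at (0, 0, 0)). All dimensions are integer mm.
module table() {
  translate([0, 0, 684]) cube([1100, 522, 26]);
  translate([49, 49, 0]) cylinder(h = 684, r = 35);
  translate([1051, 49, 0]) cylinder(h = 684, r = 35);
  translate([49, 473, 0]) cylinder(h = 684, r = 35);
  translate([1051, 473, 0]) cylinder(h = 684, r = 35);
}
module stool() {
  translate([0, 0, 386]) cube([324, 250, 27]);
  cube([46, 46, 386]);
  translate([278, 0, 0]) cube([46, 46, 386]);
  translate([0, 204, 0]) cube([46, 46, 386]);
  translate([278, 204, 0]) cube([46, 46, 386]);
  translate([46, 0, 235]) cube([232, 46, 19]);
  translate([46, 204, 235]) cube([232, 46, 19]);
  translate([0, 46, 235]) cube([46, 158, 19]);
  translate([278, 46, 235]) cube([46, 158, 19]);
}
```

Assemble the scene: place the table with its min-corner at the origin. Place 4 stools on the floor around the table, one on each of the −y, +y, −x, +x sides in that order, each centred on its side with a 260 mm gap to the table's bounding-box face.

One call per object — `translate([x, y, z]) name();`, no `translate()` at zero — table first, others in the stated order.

table();
translate([388, -510, 0]) stool();
translate([388, 782, 0]) stool();
translate([-584, 136, 0]) stool();
translate([1360, 136, 0]) stool();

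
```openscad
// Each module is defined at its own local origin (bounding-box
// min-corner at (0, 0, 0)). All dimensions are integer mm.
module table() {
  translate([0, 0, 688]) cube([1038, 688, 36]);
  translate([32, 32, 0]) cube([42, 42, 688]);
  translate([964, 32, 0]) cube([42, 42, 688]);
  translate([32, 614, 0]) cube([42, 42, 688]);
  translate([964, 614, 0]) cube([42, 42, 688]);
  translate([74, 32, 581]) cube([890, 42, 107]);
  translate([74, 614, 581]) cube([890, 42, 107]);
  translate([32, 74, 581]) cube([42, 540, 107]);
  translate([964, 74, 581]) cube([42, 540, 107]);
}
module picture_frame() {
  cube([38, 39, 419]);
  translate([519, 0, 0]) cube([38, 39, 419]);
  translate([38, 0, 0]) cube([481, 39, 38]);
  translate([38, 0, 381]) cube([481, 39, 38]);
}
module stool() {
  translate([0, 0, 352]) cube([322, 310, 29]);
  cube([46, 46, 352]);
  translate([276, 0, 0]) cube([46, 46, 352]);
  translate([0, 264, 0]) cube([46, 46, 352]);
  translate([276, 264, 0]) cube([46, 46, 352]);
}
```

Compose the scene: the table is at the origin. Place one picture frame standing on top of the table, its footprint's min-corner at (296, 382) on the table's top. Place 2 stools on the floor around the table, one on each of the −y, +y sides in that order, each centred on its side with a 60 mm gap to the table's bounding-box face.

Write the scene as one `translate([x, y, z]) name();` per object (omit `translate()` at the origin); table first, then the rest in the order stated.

table();
translate([296, 382, 724]) picture_frame();
translate([358, -370, 0]) stool();
translate([358, 748, 0]) stool();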